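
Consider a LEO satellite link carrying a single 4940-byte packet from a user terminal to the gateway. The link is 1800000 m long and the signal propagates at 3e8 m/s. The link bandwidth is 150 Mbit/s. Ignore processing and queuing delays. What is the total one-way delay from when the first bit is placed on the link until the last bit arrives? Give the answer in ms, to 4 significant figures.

6.263 ms

L = 4940 × 8 = 39520 bits.
Transmission delay = L/R = 39520 / 150000000 = 0.263467 ms.
Propagation delay = d/s = 1800000 m / 300000000 m/s = 6 ms.
Total = 6.263 ms.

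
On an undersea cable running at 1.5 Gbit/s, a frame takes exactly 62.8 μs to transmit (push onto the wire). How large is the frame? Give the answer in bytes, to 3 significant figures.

11800 bytes

L = R × t_tx = 1500000000 b/s × 6.28e-05 s = 94200 bits.
In bytes: 94200 / 8 = 11800 bytes.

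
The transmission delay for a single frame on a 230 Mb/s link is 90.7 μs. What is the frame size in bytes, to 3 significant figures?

L = R × t_tx = 230000000 b/s × 9.07e-05 s = 20861 bits.
In bytes: 20861 / 8 = 2610 bytes.

2610 bytes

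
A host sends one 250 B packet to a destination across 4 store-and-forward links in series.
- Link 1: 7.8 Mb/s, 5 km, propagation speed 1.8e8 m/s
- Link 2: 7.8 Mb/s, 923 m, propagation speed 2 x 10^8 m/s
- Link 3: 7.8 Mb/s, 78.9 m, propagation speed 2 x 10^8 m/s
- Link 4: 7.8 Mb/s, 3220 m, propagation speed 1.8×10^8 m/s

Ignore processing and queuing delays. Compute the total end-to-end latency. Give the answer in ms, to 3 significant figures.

L = 250 × 8 = 2000 bits.
Transmission delay per hop = L/R = 2000/7800000 = 0.25641 ms; 4 hops → 1.02564 ms.
Propagation delays (d/s per hop): 0.0277778, 0.004615, 0.0003945, 0.0178889 ms; sum = 0.0506762 ms.
End-to-end = 1.08 ms.

1.08 ms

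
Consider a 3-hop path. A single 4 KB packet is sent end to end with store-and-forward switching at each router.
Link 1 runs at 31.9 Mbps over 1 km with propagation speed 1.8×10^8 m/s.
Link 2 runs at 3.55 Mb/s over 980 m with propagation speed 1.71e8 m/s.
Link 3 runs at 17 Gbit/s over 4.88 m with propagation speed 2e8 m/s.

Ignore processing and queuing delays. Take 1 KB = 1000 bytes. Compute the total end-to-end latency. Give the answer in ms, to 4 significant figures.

10.03 ms

L = 32000 bits.
Transmission delays (L/R per hop): 1.00313, 9.01408, 0.00188235 ms; sum = 10.0191 ms.
Propagation delays (d/s per hop): 0.00555556, 0.00573099, 2.44e-05 ms; sum = 0.0113109 ms.
End-to-end = 10.03 ms.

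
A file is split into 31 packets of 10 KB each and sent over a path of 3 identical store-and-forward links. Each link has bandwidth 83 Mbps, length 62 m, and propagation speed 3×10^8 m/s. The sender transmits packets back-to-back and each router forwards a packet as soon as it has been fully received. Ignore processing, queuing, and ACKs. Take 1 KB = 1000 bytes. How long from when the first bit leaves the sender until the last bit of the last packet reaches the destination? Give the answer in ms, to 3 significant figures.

31.8 ms

Per-hop transmission t_tx = L/R = 80000/83000000 = 0.963855 ms.
Per-hop propagation t_prop = 62/300000000 = 0.000206667 ms.
Pipeline fill: first packet needs 3·t_tx to clear all hops; remaining 30 packets each add one t_tx.
Total = (3+31-1)·t_tx + 3·t_prop = 33·0.963855 + 3·0.000206667 = 31.8 ms.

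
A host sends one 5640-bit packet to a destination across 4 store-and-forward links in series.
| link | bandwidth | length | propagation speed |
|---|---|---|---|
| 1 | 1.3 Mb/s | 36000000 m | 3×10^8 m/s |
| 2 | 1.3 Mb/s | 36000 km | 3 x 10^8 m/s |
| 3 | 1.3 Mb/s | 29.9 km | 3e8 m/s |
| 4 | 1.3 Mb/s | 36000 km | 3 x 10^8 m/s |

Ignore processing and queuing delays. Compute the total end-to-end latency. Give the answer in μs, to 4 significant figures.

377500 μs

Transmission delay per hop = L/R = 5640/1300000 = 4338.46 μs; 4 hops → 17353.8 μs.
Propagation delays (d/s per hop): 120000, 120000, 99.6667, 120000 μs; sum = 360100 μs.
End-to-end = 377500 μs.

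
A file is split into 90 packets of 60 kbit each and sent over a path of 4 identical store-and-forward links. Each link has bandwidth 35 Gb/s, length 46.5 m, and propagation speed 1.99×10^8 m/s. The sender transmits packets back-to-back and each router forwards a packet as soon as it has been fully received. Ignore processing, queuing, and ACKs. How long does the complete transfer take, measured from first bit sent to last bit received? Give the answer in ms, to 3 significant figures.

0.160 ms

Per-hop transmission t_tx = L/R = 60000/35000000000 = 0.00171429 ms.
Per-hop propagation t_prop = 46.5/199000000 = 0.000233668 ms.
Pipeline fill: first packet needs 4·t_tx to clear all hops; remaining 89 packets each add one t_tx.
Total = (4+90-1)·t_tx + 4·t_prop = 93·0.00171429 + 4·0.000233668 = 0.160 ms.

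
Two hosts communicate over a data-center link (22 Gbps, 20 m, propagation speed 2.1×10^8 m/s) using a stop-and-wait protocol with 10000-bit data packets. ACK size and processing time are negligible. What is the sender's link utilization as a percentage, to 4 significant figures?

t_tx = L/R = 10000/22000000000 = 4.54545e-07 s.
t_prop = 20/210000000 = 9.52381e-08 s; RTT = 1.90476e-07 s.
Cycle = t_tx + RTT = 6.45022e-07 s.
Utilization = t_tx / cycle = 4.54545e-07/6.45022e-07 = 70.47 %.

70.47 %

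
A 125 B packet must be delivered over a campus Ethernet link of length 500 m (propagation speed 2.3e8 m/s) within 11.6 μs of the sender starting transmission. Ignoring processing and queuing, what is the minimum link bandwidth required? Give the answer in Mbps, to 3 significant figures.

L = 1000 bits.
Propagation delay = 500 / 2.3e+08 = 2.17391 μs.
Transmission budget = 11.6 − 2.17391 = 9.42609 μs.
R ≥ L / t_tx = 1000 bits / 9.42609e-06 s = 106 Mbps.

106 Mbps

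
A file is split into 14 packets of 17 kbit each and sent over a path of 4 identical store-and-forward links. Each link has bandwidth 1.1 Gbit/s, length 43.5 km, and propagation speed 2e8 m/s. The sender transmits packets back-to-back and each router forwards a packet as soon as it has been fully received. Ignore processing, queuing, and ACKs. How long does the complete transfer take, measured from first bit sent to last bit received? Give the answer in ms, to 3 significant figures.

Per-hop transmission t_tx = L/R = 17000/1100000000 = 0.0154545 ms.
Per-hop propagation t_prop = 43500/200000000 = 0.2175 ms.
Pipeline fill: first packet needs 4·t_tx to clear all hops; remaining 13 packets each add one t_tx.
Total = (4+14-1)·t_tx + 4·t_prop = 17·0.0154545 + 4·0.2175 = 1.13 ms.

1.13 ms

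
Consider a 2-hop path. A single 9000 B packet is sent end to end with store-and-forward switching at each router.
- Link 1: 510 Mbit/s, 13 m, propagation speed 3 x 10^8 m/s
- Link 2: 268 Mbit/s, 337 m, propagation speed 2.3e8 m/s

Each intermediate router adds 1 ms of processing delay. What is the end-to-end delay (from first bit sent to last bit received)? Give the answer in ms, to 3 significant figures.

L = 9000 × 8 = 72000 bits.
Transmission delays (L/R per hop): 0.141176, 0.268657 ms; sum = 0.409833 ms.
Propagation delays (d/s per hop): 4.33333e-05, 0.00146522 ms; sum = 0.00150855 ms.
Processing at 1 router(s): 1 × 1 ms = 1 ms.
End-to-end = 1.41 ms.

1.41 ms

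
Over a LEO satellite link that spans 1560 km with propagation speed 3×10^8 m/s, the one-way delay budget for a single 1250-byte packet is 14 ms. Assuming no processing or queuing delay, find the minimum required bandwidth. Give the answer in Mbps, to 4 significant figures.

L = 10000 bits.
Propagation delay = 1560000 / 300000000 = 5.2 ms.
Transmission budget = 14 − 5.2 = 8.8 ms.
R ≥ L / t_tx = 10000 bits / 0.0088 s = 1.136 Mbps.

1.136 Mbps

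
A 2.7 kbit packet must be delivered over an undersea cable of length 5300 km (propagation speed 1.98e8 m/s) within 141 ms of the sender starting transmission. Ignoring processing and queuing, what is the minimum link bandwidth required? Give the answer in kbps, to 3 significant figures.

23.6 kbps

Propagation delay = 5300000 / 198000000 = 26.7677 ms.
Transmission budget = 141 − 26.7677 = 114.232 ms.
R ≥ L / t_tx = 2700 bits / 0.114232 s = 23.6 kbps.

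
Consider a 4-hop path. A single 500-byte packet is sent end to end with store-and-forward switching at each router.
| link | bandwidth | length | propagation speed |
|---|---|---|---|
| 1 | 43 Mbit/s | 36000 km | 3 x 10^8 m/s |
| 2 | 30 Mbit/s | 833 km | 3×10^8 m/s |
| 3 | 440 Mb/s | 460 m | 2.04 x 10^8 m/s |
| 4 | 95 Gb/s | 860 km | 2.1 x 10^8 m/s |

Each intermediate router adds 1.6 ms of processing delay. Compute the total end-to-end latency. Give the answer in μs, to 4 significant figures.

131900 μs

L = 500 × 8 = 4000 bits.
Transmission delays (L/R per hop): 93.0233, 133.333, 9.09091, 0.0421053 μs; sum = 235.49 μs.
Propagation delays (d/s per hop): 120000, 2776.67, 2.2549, 4095.24 μs; sum = 126874 μs.
Processing at 3 router(s): 3 × 1.6 ms = 4800 μs.
End-to-end = 131900 μs.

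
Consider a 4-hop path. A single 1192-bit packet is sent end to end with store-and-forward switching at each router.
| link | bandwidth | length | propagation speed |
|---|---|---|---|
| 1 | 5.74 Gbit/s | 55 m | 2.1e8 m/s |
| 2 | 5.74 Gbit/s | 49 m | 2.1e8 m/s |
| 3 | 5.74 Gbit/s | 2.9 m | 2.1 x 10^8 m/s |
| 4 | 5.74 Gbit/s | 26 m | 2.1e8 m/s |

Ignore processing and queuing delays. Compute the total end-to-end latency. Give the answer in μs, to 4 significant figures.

1.464 μs

Transmission delay per hop = L/R = 1192/5740000000 = 0.207666 μs; 4 hops → 0.830662 μs.
Propagation delays (d/s per hop): 0.261905, 0.233333, 0.0138095, 0.12381 μs; sum = 0.632857 μs.
End-to-end = 1.464 μs.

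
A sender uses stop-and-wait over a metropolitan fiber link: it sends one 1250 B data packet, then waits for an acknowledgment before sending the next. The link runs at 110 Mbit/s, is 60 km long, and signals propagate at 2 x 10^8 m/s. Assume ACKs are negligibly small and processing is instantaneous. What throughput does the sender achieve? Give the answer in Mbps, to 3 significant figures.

14.5 Mbps

t_tx = L/R = 10000/110000000 = 9.09091e-05 s.
t_prop = 60000/200000000 = 0.0003 s; RTT = 0.0006 s.
Cycle = t_tx + RTT = 0.000690909 s.
Throughput = L / cycle = 10000 / 0.000690909 = 14.5 Mbps.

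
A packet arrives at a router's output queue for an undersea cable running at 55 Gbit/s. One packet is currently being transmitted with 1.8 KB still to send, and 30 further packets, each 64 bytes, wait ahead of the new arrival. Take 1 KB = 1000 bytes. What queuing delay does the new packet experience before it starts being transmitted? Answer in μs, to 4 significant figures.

0.5411 μs

Each queued packet: L/R = 512/55000000000 = 0.00930909 μs.
30 queued → 0.279273 μs.
Plus remaining 14400 bits of current packet: 0.261818 μs.
Queuing delay = 0.5411 μs.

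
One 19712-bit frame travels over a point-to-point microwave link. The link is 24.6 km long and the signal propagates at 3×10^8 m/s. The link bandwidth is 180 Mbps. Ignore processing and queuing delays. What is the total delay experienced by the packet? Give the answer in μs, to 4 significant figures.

Transmission delay = L/R = 19712 / 180000000 = 109.511 μs.
Propagation delay = d/s = 24600 m / 300000000 m/s = 82 μs.
Total = 191.5 μs.

191.5 μs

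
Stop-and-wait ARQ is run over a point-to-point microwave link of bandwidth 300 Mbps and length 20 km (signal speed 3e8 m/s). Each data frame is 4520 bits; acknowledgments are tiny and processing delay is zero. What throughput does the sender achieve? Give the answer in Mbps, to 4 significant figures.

t_tx = L/R = 4520/300000000 = 1.50667e-05 s.
t_prop = 20000/300000000 = 6.66667e-05 s; RTT = 0.000133333 s.
Cycle = t_tx + RTT = 0.0001484 s.
Throughput = L / cycle = 4520 / 0.0001484 = 30.46 Mbps.

30.46 Mbps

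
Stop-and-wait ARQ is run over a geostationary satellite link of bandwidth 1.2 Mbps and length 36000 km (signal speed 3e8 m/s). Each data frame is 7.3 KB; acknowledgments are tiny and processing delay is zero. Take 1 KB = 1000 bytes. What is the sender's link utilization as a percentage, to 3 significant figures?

t_tx = L/R = 58400/1200000 = 0.0486667 s.
t_prop = 36000000/300000000 = 0.12 s; RTT = 0.24 s.
Cycle = t_tx + RTT = 0.288667 s.
Utilization = t_tx / cycle = 0.0486667/0.288667 = 16.9 %.

16.9 %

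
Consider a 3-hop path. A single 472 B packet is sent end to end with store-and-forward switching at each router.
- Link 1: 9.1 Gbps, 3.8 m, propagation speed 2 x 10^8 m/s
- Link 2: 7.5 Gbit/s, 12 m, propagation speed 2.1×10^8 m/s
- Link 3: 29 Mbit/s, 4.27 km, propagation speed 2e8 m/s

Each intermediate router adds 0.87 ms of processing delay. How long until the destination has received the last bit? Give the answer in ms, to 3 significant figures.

L = 472 × 8 = 3776 bits.
Transmission delays (L/R per hop): 0.000414945, 0.000503467, 0.130207 ms; sum = 0.131125 ms.
Propagation delays (d/s per hop): 1.9e-05, 5.71429e-05, 0.02135 ms; sum = 0.0214261 ms.
Processing at 2 router(s): 2 × 0.87 ms = 1.74 ms.
End-to-end = 1.89 ms.

1.89 ms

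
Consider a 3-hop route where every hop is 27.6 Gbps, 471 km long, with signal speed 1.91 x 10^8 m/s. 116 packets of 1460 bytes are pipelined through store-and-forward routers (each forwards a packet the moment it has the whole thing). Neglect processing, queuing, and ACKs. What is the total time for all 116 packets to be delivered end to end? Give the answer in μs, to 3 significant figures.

Per-hop transmission t_tx = L/R = 11680/27600000000 = 0.423188 μs.
Per-hop propagation t_prop = 471000/191000000 = 2465.97 μs.
Pipeline fill: first packet needs 3·t_tx to clear all hops; remaining 115 packets each add one t_tx.
Total = (3+116-1)·t_tx + 3·t_prop = 118·0.423188 + 3·2465.97 = 7450 μs.

7450 μs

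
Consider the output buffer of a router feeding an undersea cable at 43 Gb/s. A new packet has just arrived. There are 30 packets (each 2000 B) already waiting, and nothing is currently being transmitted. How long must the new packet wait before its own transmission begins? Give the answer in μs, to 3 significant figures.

Each queued packet: L/R = 16000/43000000000 = 0.372093 μs.
30 queued → 11.1628 μs.
Queuing delay = 11.2 μs.

11.2 μs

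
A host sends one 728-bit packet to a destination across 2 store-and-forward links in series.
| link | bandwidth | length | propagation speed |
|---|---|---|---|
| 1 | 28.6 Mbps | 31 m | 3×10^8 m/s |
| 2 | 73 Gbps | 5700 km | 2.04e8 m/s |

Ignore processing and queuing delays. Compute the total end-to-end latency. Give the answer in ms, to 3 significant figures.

28.0 ms

Transmission delays (L/R per hop): 0.0254545, 9.9726e-06 ms; sum = 0.0254645 ms.
Propagation delays (d/s per hop): 0.000103333, 27.9412 ms; sum = 27.9413 ms.
End-to-end = 28.0 ms.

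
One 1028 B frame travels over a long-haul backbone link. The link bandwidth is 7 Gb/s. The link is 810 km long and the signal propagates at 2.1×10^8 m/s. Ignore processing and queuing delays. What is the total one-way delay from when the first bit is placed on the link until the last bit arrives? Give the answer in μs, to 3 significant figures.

3860 μs

L = 1028 × 8 = 8224 bits.
Transmission delay = L/R = 8224 / 7000000000 = 1.17486 μs.
Propagation delay = d/s = 810000 m / 210000000 m/s = 3857.14 μs.
Total = 3860 μs.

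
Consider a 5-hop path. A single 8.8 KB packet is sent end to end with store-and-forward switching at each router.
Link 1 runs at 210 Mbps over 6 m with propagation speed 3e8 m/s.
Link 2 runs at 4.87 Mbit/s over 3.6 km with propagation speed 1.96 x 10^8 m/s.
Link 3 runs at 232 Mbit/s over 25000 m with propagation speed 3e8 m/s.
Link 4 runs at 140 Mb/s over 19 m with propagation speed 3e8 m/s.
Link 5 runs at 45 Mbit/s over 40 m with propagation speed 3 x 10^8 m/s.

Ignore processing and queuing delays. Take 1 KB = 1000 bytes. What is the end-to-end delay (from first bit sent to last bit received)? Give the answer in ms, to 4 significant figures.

L = 70400 bits.
Transmission delays (L/R per hop): 0.335238, 14.4559, 0.303448, 0.502857, 1.56444 ms; sum = 17.1618 ms.
Propagation delays (d/s per hop): 2e-05, 0.0183673, 0.0833333, 6.33333e-05, 0.000133333 ms; sum = 0.101917 ms.
End-to-end = 17.26 ms.

17.26 ms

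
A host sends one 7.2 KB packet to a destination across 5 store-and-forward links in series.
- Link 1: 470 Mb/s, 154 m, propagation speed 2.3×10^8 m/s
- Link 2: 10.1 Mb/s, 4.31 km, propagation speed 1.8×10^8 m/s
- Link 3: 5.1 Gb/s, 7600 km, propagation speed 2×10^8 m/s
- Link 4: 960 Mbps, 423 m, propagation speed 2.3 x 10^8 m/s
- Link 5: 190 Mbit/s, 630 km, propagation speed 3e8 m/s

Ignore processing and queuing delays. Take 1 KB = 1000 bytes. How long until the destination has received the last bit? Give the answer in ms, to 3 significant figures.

46.3 ms

L = 57600 bits.
Transmission delays (L/R per hop): 0.122553, 5.70297, 0.0112941, 0.06, 0.303158 ms; sum = 6.19998 ms.
Propagation delays (d/s per hop): 0.000669565, 0.0239444, 38, 0.00183913, 2.1 ms; sum = 40.1265 ms.
End-to-end = 46.3 ms.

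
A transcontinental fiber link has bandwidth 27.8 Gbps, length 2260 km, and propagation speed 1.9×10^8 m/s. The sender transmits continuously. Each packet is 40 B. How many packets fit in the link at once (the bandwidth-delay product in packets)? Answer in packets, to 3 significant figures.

1030000 packets

Propagation delay = 2260000 / 190000000 = 0.0118947 s.
BDP = R × t_prop = 27800000000 × 0.0118947 = 330674000 bits.
In packets of 320 bits: 1030000 packets.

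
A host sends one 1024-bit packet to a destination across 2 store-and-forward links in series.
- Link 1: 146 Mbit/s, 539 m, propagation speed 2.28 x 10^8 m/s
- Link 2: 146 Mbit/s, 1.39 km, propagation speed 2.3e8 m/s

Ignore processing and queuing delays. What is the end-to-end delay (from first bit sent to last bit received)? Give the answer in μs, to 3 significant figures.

22.4 μs

Transmission delay per hop = L/R = 1024/146000000 = 7.0137 μs; 2 hops → 14.0274 μs.
Propagation delays (d/s per hop): 2.36404, 6.04348 μs; sum = 8.40751 μs.
End-to-end = 22.4 μs.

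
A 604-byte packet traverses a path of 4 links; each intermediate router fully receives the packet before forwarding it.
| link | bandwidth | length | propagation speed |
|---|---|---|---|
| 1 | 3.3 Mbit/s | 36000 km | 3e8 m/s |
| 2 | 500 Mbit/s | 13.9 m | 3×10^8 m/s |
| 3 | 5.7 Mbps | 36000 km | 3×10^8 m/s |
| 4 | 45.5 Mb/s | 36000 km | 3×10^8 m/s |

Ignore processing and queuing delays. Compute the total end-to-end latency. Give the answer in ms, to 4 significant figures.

L = 604 × 8 = 4832 bits.
Transmission delays (L/R per hop): 1.46424, 0.009664, 0.847719, 0.106198 ms; sum = 2.42782 ms.
Propagation delays (d/s per hop): 120, 4.63333e-05, 120, 120 ms; sum = 360 ms.
End-to-end = 362.4 ms.

362.4 ms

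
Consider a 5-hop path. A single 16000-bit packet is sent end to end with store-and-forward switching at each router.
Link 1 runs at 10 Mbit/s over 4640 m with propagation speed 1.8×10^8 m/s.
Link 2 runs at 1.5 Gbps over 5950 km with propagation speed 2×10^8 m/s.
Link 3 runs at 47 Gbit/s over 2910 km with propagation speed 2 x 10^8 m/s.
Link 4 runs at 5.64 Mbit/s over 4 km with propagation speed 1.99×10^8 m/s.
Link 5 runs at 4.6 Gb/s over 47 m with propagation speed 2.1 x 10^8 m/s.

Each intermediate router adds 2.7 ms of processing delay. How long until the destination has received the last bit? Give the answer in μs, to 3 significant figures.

Transmission delays (L/R per hop): 1600, 10.6667, 0.340426, 2836.88, 3.47826 μs; sum = 4451.36 μs.
Propagation delays (d/s per hop): 25.7778, 29750, 14550, 20.1005, 0.22381 μs; sum = 44346.1 μs.
Processing at 4 router(s): 4 × 2.7 ms = 10800 μs.
End-to-end = 59600 μs.

59600 μs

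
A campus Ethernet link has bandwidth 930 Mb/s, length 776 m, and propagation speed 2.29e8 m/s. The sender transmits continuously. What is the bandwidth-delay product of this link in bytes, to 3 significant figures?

394 bytes

Propagation delay = 776 / 229000000 = 3.38865e-06 s.
BDP = R × t_prop = 930000000 × 3.38865e-06 = 3151.44 bits.
In bytes: 3151.44/8 = 394 bytes.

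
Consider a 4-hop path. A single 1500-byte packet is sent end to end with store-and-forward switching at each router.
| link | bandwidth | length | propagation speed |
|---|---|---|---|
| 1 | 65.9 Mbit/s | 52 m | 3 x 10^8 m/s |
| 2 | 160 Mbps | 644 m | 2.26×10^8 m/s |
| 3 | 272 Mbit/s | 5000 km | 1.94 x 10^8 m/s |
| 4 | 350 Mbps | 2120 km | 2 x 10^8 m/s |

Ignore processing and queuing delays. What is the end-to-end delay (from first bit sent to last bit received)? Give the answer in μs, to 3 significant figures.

36700 μs

L = 1500 × 8 = 12000 bits.
Transmission delays (L/R per hop): 182.094, 75, 44.1176, 34.2857 μs; sum = 335.497 μs.
Propagation delays (d/s per hop): 0.173333, 2.84956, 25773.2, 10600 μs; sum = 36376.2 μs.
End-to-end = 36700 μs.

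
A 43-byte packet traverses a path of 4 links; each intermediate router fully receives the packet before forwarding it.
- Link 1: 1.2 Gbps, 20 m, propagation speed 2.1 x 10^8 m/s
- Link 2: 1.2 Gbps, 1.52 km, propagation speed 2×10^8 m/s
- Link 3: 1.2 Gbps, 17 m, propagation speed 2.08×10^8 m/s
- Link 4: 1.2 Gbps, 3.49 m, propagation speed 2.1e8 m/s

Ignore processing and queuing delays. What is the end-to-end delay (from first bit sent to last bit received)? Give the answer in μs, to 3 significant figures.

L = 43 × 8 = 344 bits.
Transmission delay per hop = L/R = 344/1200000000 = 0.286667 μs; 4 hops → 1.14667 μs.
Propagation delays (d/s per hop): 0.0952381, 7.6, 0.0817308, 0.016619 μs; sum = 7.79359 μs.
End-to-end = 8.94 μs.

8.94 μs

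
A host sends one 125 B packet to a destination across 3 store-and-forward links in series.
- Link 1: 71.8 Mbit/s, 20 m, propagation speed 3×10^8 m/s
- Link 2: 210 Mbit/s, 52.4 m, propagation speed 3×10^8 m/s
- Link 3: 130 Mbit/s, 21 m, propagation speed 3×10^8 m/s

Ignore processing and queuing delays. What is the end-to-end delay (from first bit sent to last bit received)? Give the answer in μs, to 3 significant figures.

26.7 μs

L = 125 × 8 = 1000 bits.
Transmission delays (L/R per hop): 13.9276, 4.7619, 7.69231 μs; sum = 26.3818 μs.
Propagation delays (d/s per hop): 0.0666667, 0.174667, 0.07 μs; sum = 0.311333 μs.
End-to-end = 26.7 μs.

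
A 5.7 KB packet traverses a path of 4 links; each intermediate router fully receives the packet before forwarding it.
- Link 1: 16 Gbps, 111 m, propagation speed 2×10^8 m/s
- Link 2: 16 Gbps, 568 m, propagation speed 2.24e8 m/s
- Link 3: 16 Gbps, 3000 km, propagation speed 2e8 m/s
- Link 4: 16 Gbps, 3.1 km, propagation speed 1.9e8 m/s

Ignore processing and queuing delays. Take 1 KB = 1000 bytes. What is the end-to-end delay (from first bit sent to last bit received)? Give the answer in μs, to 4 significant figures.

15030 μs

L = 45600 bits.
Transmission delay per hop = L/R = 45600/16000000000 = 2.85 μs; 4 hops → 11.4 μs.
Propagation delays (d/s per hop): 0.555, 2.53571, 15000, 16.3158 μs; sum = 15019.4 μs.
End-to-end = 15030 μs.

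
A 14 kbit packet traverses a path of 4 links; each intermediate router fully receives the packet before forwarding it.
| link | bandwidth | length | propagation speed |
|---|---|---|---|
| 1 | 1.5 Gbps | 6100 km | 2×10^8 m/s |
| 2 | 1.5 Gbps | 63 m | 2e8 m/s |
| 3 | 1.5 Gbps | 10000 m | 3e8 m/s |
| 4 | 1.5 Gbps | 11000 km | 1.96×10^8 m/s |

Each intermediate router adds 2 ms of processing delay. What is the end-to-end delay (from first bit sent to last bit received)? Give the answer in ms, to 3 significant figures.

L = 14000 bits.
Transmission delay per hop = L/R = 14000/1500000000 = 0.00933333 ms; 4 hops → 0.0373333 ms.
Propagation delays (d/s per hop): 30.5, 0.000315, 0.0333333, 56.1224 ms; sum = 86.6561 ms.
Processing at 3 router(s): 3 × 2 ms = 6 ms.
End-to-end = 92.7 ms.

92.7 ms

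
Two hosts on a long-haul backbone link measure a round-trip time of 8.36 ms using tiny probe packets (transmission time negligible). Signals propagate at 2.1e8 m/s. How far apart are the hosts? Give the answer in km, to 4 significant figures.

One-way propagation = RTT/2 = 4.18 ms.
d = s × t = 210000000 × 0.00418 = 877.8 km.

877.8 km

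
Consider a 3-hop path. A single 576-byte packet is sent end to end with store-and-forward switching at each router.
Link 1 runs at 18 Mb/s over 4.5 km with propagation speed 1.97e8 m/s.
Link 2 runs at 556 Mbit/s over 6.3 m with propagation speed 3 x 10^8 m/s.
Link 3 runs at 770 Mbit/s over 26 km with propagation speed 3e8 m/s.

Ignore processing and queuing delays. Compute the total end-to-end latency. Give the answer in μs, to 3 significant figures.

L = 576 × 8 = 4608 bits.
Transmission delays (L/R per hop): 256, 8.28777, 5.98442 μs; sum = 270.272 μs.
Propagation delays (d/s per hop): 22.8426, 0.021, 86.6667 μs; sum = 109.53 μs.
End-to-end = 380 μs.

380 μs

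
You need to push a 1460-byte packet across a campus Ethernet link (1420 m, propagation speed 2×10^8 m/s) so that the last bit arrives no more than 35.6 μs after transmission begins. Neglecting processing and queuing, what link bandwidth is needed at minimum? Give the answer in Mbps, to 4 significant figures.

409.8 Mbps

L = 11680 bits.
Propagation delay = 1420 / 200000000 = 7.1 μs.
Transmission budget = 35.6 − 7.1 = 28.5 μs.
R ≥ L / t_tx = 11680 bits / 2.85e-05 s = 409.8 Mbps.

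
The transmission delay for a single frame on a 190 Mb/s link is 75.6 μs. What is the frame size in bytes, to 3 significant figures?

1800 bytes

L = R × t_tx = 190000000 b/s × 7.56e-05 s = 14364 bits.
In bytes: 14364 / 8 = 1800 bytes.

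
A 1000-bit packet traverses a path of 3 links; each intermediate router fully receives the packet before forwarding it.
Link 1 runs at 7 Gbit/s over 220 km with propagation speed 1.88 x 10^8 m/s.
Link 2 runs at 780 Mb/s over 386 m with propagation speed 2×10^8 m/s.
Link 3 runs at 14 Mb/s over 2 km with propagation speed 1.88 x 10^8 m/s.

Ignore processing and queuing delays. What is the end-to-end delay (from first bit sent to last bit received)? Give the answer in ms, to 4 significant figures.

Transmission delays (L/R per hop): 0.000142857, 0.00128205, 0.0714286 ms; sum = 0.0728535 ms.
Propagation delays (d/s per hop): 1.17021, 0.00193, 0.0106383 ms; sum = 1.18278 ms.
End-to-end = 1.256 ms.

1.256 ms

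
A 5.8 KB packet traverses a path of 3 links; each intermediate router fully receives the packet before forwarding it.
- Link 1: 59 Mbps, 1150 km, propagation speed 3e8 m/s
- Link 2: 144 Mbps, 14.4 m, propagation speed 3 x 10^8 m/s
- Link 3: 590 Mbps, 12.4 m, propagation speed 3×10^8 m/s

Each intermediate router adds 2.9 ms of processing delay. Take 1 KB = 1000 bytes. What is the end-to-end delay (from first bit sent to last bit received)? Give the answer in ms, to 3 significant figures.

L = 46400 bits.
Transmission delays (L/R per hop): 0.786441, 0.322222, 0.0786441 ms; sum = 1.18731 ms.
Propagation delays (d/s per hop): 3.83333, 4.8e-05, 4.13333e-05 ms; sum = 3.83342 ms.
Processing at 2 router(s): 2 × 2.9 ms = 5.8 ms.
End-to-end = 10.8 ms.

10.8 ms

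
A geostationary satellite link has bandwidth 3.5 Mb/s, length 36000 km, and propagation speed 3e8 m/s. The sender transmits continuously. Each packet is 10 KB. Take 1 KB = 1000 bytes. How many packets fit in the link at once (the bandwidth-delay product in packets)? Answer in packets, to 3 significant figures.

Propagation delay = 36000000 / 300000000 = 0.12 s.
BDP = R × t_prop = 3500000 × 0.12 = 420000 bits.
In packets of 80000 bits: 5.25 packets.

5.25 packets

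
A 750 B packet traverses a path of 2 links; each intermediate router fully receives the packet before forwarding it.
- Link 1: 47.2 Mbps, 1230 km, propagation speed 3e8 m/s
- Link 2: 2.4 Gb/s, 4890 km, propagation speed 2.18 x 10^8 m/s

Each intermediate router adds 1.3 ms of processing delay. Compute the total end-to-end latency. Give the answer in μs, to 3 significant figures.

28000 μs

L = 750 × 8 = 6000 bits.
Transmission delays (L/R per hop): 127.119, 2.5 μs; sum = 129.619 μs.
Propagation delays (d/s per hop): 4100, 22431.2 μs; sum = 26531.2 μs.
Processing at 1 router(s): 1 × 1.3 ms = 1300 μs.
End-to-end = 28000 μs.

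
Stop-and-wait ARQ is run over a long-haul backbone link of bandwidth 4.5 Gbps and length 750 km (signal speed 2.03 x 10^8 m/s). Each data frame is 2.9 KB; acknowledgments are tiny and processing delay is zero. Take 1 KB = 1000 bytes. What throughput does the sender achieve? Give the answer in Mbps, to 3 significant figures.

3.14 Mbps

t_tx = L/R = 23200/4500000000 = 5.15556e-06 s.
t_prop = 750000/2.03e+08 = 0.00369458 s; RTT = 0.00738916 s.
Cycle = t_tx + RTT = 0.00739432 s.
Throughput = L / cycle = 23200 / 0.00739432 = 3.14 Mbps.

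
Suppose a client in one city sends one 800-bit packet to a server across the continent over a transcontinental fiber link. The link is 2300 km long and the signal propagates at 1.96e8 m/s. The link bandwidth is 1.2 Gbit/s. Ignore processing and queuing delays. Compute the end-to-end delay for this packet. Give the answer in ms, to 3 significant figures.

Transmission delay = L/R = 800 / 1200000000 = 0.000666667 ms.
Propagation delay = d/s = 2300000 m / 196000000 m/s = 11.7347 ms.
Total = 11.7 ms.

11.7 ms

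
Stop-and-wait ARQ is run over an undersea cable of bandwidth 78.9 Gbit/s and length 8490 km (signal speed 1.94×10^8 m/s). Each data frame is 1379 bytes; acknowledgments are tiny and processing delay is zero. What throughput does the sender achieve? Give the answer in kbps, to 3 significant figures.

t_tx = L/R = 11032/78900000000 = 1.39823e-07 s.
t_prop = 8490000/194000000 = 0.0437629 s; RTT = 0.0875258 s.
Cycle = t_tx + RTT = 0.0875259 s.
Throughput = L / cycle = 11032 / 0.0875259 = 126 kbps.

126 kbps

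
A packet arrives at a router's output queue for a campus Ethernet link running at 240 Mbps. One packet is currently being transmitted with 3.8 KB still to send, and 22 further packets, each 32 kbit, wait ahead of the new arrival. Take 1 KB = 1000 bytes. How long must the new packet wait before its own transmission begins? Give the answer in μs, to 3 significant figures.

3060 μs

Each queued packet: L/R = 32000/240000000 = 133.333 μs.
22 queued → 2933.33 μs.
Plus remaining 30400 bits of current packet: 126.667 μs.
Queuing delay = 3060 μs.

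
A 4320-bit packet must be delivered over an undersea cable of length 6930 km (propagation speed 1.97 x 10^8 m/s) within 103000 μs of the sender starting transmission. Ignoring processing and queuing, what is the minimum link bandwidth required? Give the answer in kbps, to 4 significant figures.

Propagation delay = 6930000 / 197000000 = 35177.7 μs.
Transmission budget = 103000 − 35177.7 = 67822.3 μs.
R ≥ L / t_tx = 4320 bits / 0.0678223 s = 63.70 kbps.

63.70 kbps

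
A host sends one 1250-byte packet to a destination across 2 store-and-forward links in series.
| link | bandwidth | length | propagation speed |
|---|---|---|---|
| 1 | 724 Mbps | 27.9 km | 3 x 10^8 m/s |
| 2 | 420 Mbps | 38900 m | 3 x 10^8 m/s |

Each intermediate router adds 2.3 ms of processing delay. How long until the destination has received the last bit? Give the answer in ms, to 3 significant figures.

2.56 ms

L = 1250 × 8 = 10000 bits.
Transmission delays (L/R per hop): 0.0138122, 0.0238095 ms; sum = 0.0376217 ms.
Propagation delays (d/s per hop): 0.093, 0.129667 ms; sum = 0.222667 ms.
Processing at 1 router(s): 1 × 2.3 ms = 2.3 ms.
End-to-end = 2.56 ms.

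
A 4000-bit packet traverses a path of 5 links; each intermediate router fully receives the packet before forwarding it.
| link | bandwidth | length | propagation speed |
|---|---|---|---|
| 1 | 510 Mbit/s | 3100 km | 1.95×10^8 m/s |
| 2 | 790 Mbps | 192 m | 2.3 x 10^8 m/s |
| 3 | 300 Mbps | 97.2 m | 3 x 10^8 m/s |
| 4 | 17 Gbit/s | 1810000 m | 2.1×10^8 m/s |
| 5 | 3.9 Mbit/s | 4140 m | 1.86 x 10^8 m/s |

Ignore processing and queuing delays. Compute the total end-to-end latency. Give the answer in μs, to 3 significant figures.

Transmission delays (L/R per hop): 7.84314, 5.06329, 13.3333, 0.235294, 1025.64 μs; sum = 1052.12 μs.
Propagation delays (d/s per hop): 15897.4, 0.834783, 0.324, 8619.05, 22.2581 μs; sum = 24539.9 μs.
End-to-end = 25600 μs.

25600 μs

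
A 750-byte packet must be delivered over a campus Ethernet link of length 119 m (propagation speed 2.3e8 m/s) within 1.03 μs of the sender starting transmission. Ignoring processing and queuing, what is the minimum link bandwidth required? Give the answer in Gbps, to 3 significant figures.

L = 6000 bits.
Propagation delay = 119 / 2.3e+08 = 0.517391 μs.
Transmission budget = 1.03 − 0.517391 = 0.512609 μs.
R ≥ L / t_tx = 6000 bits / 5.12609e-07 s = 11.7 Gbps.

11.7 Gbps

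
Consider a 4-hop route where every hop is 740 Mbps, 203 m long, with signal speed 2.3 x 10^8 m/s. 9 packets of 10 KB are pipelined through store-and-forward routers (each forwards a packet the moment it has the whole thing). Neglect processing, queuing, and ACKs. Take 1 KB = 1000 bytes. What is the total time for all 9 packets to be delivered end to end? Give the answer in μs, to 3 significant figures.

Per-hop transmission t_tx = L/R = 80000/740000000 = 108.108 μs.
Per-hop propagation t_prop = 203/2.3e+08 = 0.882609 μs.
Pipeline fill: first packet needs 4·t_tx to clear all hops; remaining 8 packets each add one t_tx.
Total = (4+9-1)·t_tx + 4·t_prop = 12·108.108 + 4·0.882609 = 1300 μs.

1300 μs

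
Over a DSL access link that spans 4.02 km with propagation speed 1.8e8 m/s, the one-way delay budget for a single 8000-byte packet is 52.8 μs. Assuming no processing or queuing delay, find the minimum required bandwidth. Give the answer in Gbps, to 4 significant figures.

2.101 Gbps

L = 64000 bits.
Propagation delay = 4020 / 180000000 = 22.3333 μs.
Transmission budget = 52.8 − 22.3333 = 30.4667 μs.
R ≥ L / t_tx = 64000 bits / 3.04667e-05 s = 2.101 Gbps.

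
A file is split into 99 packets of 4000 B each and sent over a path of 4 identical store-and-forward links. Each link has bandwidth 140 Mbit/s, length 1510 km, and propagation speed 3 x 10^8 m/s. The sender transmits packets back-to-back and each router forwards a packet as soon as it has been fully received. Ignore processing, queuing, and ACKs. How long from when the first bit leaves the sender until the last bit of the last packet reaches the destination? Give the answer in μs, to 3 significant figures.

43400 μs

Per-hop transmission t_tx = L/R = 32000/140000000 = 228.571 μs.
Per-hop propagation t_prop = 1510000/300000000 = 5033.33 μs.
Pipeline fill: first packet needs 4·t_tx to clear all hops; remaining 98 packets each add one t_tx.
Total = (4+99-1)·t_tx + 4·t_prop = 102·228.571 + 4·5033.33 = 43400 μs.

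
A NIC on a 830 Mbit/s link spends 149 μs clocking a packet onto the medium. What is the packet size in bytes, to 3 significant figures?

15500 bytes

L = R × t_tx = 830000000 b/s × 0.000149 s = 123670 bits.
In bytes: 123670 / 8 = 15500 bytes.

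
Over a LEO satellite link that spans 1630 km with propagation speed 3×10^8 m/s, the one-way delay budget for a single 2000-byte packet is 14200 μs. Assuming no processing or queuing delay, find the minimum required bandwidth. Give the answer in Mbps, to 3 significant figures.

L = 16000 bits.
Propagation delay = 1630000 / 300000000 = 5433.33 μs.
Transmission budget = 14200 − 5433.33 = 8766.67 μs.
R ≥ L / t_tx = 16000 bits / 0.00876667 s = 1.83 Mbps.

1.83 Mbps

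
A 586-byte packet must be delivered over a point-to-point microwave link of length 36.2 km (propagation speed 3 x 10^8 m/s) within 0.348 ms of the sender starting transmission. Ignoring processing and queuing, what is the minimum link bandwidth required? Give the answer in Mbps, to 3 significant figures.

L = 4688 bits.
Propagation delay = 36200 / 300000000 = 0.120667 ms.
Transmission budget = 0.348 − 0.120667 = 0.227333 ms.
R ≥ L / t_tx = 4688 bits / 0.000227333 s = 20.6 Mbps.

20.6 Mbps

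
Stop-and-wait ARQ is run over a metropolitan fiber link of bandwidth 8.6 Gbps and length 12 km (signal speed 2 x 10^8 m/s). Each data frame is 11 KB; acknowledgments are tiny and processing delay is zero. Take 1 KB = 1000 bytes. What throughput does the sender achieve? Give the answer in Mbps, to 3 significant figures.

t_tx = L/R = 88000/8600000000 = 1.02326e-05 s.
t_prop = 12000/200000000 = 6e-05 s; RTT = 0.00012 s.
Cycle = t_tx + RTT = 0.000130233 s.
Throughput = L / cycle = 88000 / 0.000130233 = 676 Mbps.

676 Mbps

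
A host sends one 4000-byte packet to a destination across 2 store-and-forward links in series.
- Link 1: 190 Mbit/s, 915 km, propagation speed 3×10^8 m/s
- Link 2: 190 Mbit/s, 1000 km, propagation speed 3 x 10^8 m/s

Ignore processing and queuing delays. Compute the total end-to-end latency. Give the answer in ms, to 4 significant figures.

L = 4000 × 8 = 32000 bits.
Transmission delay per hop = L/R = 32000/190000000 = 0.168421 ms; 2 hops → 0.336842 ms.
Propagation delays (d/s per hop): 3.05, 3.33333 ms; sum = 6.38333 ms.
End-to-end = 6.720 ms.

6.720 ms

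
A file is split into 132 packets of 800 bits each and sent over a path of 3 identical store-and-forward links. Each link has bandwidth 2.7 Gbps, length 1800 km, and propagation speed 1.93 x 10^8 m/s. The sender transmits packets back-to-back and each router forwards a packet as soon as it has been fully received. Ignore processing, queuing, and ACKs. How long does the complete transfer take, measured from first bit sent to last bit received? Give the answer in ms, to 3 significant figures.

28.0 ms

Per-hop transmission t_tx = L/R = 800/2700000000 = 0.000296296 ms.
Per-hop propagation t_prop = 1800000/193000000 = 9.32642 ms.
Pipeline fill: first packet needs 3·t_tx to clear all hops; remaining 131 packets each add one t_tx.
Total = (3+132-1)·t_tx + 3·t_prop = 134·0.000296296 + 3·9.32642 = 28.0 ms.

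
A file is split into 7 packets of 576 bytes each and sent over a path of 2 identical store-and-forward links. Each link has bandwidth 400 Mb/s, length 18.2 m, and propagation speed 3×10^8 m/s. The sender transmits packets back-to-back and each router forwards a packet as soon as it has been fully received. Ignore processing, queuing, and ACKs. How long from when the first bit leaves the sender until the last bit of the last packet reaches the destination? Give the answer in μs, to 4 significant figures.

92.28 μs

Per-hop transmission t_tx = L/R = 4608/400000000 = 11.52 μs.
Per-hop propagation t_prop = 18.2/300000000 = 0.0606667 μs.
Pipeline fill: first packet needs 2·t_tx to clear all hops; remaining 6 packets each add one t_tx.
Total = (2+7-1)·t_tx + 2·t_prop = 8·11.52 + 2·0.0606667 = 92.28 μs.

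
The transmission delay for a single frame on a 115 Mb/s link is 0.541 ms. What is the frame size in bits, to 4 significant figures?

62220 bits

L = R × t_tx = 115000000 b/s × 0.000541 s = 62215 bits.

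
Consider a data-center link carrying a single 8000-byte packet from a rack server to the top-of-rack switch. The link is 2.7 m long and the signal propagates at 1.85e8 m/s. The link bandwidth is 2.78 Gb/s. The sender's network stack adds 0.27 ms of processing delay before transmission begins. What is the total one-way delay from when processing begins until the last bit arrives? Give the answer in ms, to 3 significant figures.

0.293 ms

L = 8000 × 8 = 64000 bits.
Transmission delay = L/R = 64000 / 2780000000 = 0.0230216 ms.
Propagation delay = d/s = 2.7 m / 185000000 m/s = 1.45946e-05 ms.
Plus processing delay 0.27 ms = 0.27 ms.
Total = 0.293 ms.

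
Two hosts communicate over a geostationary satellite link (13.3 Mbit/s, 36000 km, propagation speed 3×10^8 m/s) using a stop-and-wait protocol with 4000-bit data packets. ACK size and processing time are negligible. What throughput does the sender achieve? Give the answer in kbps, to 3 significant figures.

16.6 kbps

t_tx = L/R = 4000/13300000 = 0.000300752 s.
t_prop = 36000000/300000000 = 0.12 s; RTT = 0.24 s.
Cycle = t_tx + RTT = 0.240301 s.
Throughput = L / cycle = 4000 / 0.240301 = 16.6 kbps.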